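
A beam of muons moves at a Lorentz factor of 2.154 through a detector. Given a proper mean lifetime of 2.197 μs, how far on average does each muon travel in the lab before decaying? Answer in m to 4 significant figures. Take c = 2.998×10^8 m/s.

d ≈ 1257 m

β = √(1 − 1/γ²) = √(1 − 1/2.154²) = 0.885703
Dilated lifetime: Δt = γτ₀ = 2.154 × 2.197 μs = 4.73234 μs
d = vΔt = 0.885703c × 4.73234 μs = 2.65534×10^8 m/s × 4.73234×10^-6 s = 1257 m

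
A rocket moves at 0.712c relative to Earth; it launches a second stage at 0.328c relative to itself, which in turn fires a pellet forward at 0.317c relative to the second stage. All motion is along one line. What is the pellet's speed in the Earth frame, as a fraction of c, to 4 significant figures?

u ≈ 0.9154c

Compose boost 2: (0.328 + 0.712)/(1 + 0.328×0.712) = 1.040/1.23354 = 0.843105
Compose boost 3: (0.317 + 0.843105)/(1 + 0.317×0.843105) = 1.16010/1.26726 = 0.9154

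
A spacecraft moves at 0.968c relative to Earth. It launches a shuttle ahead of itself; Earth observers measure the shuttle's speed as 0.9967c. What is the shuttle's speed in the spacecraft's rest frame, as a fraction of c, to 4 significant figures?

u' ≈ 0.8155c

Inverse velocity addition: u' = (u − v)/(1 − uv/c²)
= (0.9967 − 0.968)/(1 − 0.9967×0.968) = 0.02870/0.0351944 = 0.8155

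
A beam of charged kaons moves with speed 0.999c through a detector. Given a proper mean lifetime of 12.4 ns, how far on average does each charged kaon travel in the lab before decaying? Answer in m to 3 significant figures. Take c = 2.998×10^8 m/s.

d ≈ 83.1 m

γ = 1/√(1 − 0.999²) = 22.366
Dilated lifetime: Δt = γτ₀ = 22.366 × 12.4 ns = 277.34 ns
d = vΔt = 0.999c × 277.34 ns = 2.9950×10^8 m/s × 2.7734×10^-7 s = 83.1 m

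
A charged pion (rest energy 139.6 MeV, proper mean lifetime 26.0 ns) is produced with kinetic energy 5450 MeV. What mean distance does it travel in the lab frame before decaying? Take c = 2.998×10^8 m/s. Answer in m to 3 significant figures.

γ = 1 + K/(m₀c²) = 1 + 5450/139.6 = 40.040
β = √(1 − 1/γ²) = 0.99969
Dilated lifetime: γτ₀ = 40.040 × 26.0 ns = 1041.0 ns
d = βc·γτ₀ = 0.99969 × (2.998×10^8 m/s) × 1.0410×10^-6 s = 312 m

d ≈ 312 m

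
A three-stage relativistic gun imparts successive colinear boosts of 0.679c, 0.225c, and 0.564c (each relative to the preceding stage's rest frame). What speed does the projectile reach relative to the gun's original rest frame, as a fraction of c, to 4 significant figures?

Compose boost 2: (0.225 + 0.679)/(1 + 0.225×0.679) = 0.9040/1.15278 = 0.784195
Compose boost 3: (0.564 + 0.784195)/(1 + 0.564×0.784195) = 1.34819/1.44229 = 0.9348

u ≈ 0.9348c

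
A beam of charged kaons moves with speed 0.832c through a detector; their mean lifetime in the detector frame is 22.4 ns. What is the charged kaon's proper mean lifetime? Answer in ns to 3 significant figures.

τ₀ ≈ 12.4 ns

γ = 1/√(1 − 0.832²) = 1.8025
Proper time: τ₀ = Δt/γ = 22.4/1.8025 = 12.4 ns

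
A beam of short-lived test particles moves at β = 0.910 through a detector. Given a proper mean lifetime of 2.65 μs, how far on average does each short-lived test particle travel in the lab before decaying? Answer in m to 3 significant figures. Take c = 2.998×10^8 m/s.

γ = 1/√(1 − 0.910²) = 2.4119
Dilated lifetime: Δt = γτ₀ = 2.4119 × 2.65 μs = 6.3916 μs
d = vΔt = 0.910c × 6.3916 μs = 2.7282×10^8 m/s × 6.3916×10^-6 s = 1740 m

d ≈ 1740 m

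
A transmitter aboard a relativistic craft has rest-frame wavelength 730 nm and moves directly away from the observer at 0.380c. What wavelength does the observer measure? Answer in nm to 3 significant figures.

λ_obs ≈ 1090 nm

Relativistic Doppler: λ_obs = λ_src √((1+β)/(1−β))
= 730 × √(1.3800/0.62000) = 730 × 1.4919 = 1090 nm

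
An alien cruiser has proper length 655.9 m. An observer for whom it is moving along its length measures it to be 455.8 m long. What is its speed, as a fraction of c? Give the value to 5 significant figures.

γ = L₀/L = 655.9/455.8 = 1.439008
β = √(1 − 1/γ²) = 0.71908

β ≈ 0.71908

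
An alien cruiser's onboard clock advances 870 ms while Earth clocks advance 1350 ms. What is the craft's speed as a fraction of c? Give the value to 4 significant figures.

γ = Δt/τ₀ = 1350/870 = 1.55172
β = √(1 − 1/γ²) = √(1 − 1/1.55172²) = 0.7647

β ≈ 0.7647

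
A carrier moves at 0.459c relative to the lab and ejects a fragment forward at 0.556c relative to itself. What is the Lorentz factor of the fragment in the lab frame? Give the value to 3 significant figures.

γ ≈ 1.70

u_lab = (0.556 + 0.459)/(1 + 0.556×0.459) = 1.015/1.25520 = 0.808633
γ = 1/√(1 − 0.808633²) = 1.70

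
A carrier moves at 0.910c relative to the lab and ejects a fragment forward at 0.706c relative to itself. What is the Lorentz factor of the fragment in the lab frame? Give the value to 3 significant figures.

u_lab = (0.706 + 0.910)/(1 + 0.706×0.910) = 1.616/1.64246 = 0.983890
γ = 1/√(1 − 0.983890²) = 5.59

γ ≈ 5.59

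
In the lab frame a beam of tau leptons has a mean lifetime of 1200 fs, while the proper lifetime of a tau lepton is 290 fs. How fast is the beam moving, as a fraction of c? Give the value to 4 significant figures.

γ = Δt/τ₀ = 1200/290 = 4.13793
β = √(1 − 1/γ²) = √(1 − 1/4.13793²) = 0.9704

β ≈ 0.9704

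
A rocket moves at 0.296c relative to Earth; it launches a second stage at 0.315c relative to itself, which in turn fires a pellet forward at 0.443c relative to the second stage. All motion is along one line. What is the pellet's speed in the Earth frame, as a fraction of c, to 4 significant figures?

Compose boost 2: (0.315 + 0.296)/(1 + 0.315×0.296) = 0.6110/1.09324 = 0.558889
Compose boost 3: (0.443 + 0.558889)/(1 + 0.443×0.558889) = 1.00189/1.24759 = 0.8031

u ≈ 0.8031c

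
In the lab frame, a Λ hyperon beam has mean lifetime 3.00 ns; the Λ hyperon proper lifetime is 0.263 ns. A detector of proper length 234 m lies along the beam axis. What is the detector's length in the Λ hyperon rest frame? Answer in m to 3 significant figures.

Time dilation ⇒ γ = Δt/τ₀ = 3.00/0.263 = 11.407
Length contraction: L = L₀/γ = 234/11.407 = 20.5 m

L ≈ 20.5 m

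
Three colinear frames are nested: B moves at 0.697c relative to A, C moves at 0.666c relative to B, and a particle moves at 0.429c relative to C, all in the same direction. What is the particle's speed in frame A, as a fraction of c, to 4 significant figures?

u ≈ 0.9718c

Compose boost 2: (0.666 + 0.697)/(1 + 0.666×0.697) = 1.363/1.46420 = 0.930882
Compose boost 3: (0.429 + 0.930882)/(1 + 0.429×0.930882) = 1.35988/1.39935 = 0.9718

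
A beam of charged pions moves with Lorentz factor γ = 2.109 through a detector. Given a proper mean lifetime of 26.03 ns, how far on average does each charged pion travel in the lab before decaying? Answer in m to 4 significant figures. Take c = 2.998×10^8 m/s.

d ≈ 14.49 m

β = √(1 − 1/γ²) = √(1 − 1/2.109²) = 0.880440
Dilated lifetime: Δt = γτ₀ = 2.109 × 26.03 ns = 54.8973 ns
d = vΔt = 0.880440c × 54.8973 ns = 2.63956×10^8 m/s × 5.48973×10^-8 s = 14.49 m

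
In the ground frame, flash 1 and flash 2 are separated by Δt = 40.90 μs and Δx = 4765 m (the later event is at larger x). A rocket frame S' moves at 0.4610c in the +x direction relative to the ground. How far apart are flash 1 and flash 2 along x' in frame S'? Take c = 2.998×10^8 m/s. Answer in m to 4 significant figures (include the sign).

γ = 1/√(1 − 0.4610²) = 1.12689
Δx' = γ(Δx − vΔt) = 1.12689 × (4765 m − 0.4610×(2.998×10^8 m/s)×40.90×10^-6 s)
= 1.12689 × (-887.699 m) = -1000 m

Δx' ≈ -1000 m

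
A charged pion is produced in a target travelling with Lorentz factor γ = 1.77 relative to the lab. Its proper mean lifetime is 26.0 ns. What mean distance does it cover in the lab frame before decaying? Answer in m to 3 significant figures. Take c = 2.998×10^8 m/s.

d ≈ 11.4 m

β = √(1 − 1/γ²) = √(1 − 1/1.77²) = 0.82511
Dilated lifetime: Δt = γτ₀ = 1.77 × 26.0 ns = 46.020 ns
d = vΔt = 0.82511c × 46.020 ns = 2.4737×10^8 m/s × 4.6020×10^-8 s = 11.4 m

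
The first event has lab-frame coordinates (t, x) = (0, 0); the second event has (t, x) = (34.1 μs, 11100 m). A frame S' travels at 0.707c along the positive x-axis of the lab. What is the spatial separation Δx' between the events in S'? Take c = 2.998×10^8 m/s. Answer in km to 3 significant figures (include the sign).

γ = 1/√(1 − 0.707²) = 1.4140
Δx' = γ(Δx − vΔt) = 1.4140 × (11100 m − 0.707×(2.998×10^8 m/s)×34.1×10^-6 s)
= 1.4140 × (3872.2 m) = 5.48 km

Δx' ≈ 5.48 km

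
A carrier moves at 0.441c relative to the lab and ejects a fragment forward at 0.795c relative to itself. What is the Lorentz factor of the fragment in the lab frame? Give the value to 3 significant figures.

γ ≈ 2.48

u_lab = (0.795 + 0.441)/(1 + 0.795×0.441) = 1.236/1.35059 = 0.915152
γ = 1/√(1 − 0.915152²) = 2.48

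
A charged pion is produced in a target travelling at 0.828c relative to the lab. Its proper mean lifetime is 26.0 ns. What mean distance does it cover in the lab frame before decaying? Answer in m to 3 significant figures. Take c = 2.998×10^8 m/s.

γ = 1/√(1 − 0.828²) = 1.7834
Dilated lifetime: Δt = γτ₀ = 1.7834 × 26.0 ns = 46.368 ns
d = vΔt = 0.828c × 46.368 ns = 2.4823×10^8 m/s × 4.6368×10^-8 s = 11.5 m

d ≈ 11.5 m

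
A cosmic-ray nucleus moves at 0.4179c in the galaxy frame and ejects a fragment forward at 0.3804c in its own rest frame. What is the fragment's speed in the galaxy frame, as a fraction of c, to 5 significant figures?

Compose boost 2: (0.3804 + 0.4179)/(1 + 0.3804×0.4179) = 0.79830/1.158969 = 0.68880

u ≈ 0.68880c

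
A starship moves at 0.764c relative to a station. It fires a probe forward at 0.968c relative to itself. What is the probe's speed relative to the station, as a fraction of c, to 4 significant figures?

u ≈ 0.9957c

Relativistic velocity addition: u = (u' + v)/(1 + u'v/c²)
= (0.968 + 0.764)/(1 + 0.968×0.764) = 1.732/1.73955 = 0.9957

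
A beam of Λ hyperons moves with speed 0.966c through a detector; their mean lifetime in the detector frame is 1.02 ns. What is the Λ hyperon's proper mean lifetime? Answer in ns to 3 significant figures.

τ₀ ≈ 0.264 ns

γ = 1/√(1 − 0.966²) = 3.8678
Proper time: τ₀ = Δt/γ = 1.02/3.8678 = 0.264 ns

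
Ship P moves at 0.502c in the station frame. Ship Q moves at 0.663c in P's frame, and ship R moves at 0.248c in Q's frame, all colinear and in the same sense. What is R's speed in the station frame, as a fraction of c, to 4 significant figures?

u ≈ 0.9222c

Compose boost 2: (0.663 + 0.502)/(1 + 0.663×0.502) = 1.165/1.33283 = 0.874083
Compose boost 3: (0.248 + 0.874083)/(1 + 0.248×0.874083) = 1.12208/1.21677 = 0.9222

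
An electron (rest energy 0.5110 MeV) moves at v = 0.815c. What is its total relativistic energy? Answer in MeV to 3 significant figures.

E ≈ 0.882 MeV

γ = 1/√(1 − 0.815²) = 1.7257
E = γm₀c² = 1.7257 × 0.5110 MeV = 0.882 MeV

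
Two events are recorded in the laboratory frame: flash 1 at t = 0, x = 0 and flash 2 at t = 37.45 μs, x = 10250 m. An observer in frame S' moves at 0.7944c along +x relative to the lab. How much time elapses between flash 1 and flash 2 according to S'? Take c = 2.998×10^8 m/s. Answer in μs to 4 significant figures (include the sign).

γ = 1/√(1 − 0.7944²) = 1.64638
Δt' = γ(Δt − vΔx/c²) = 1.64638 × (37.45 μs − 0.7944×10250 m / (2.998×10^8 m/s))
= 1.64638 × (10.2899 μs) = 16.94 μs

Δt' ≈ 16.94 μs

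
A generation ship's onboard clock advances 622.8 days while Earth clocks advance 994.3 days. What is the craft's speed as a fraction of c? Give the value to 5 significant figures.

β ≈ 0.77953

γ = Δt/τ₀ = 994.3/622.8 = 1.596500
β = √(1 − 1/γ²) = √(1 − 1/1.596500²) = 0.77953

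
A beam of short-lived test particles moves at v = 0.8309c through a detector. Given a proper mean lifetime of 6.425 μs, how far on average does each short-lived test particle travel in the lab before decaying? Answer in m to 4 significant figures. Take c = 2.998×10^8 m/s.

γ = 1/√(1 − 0.8309²) = 1.79720
Dilated lifetime: Δt = γτ₀ = 1.79720 × 6.425 μs = 11.5470 μs
d = vΔt = 0.8309c × 11.5470 μs = 2.49104×10^8 m/s × 1.15470×10^-5 s = 2876 m

d ≈ 2876 m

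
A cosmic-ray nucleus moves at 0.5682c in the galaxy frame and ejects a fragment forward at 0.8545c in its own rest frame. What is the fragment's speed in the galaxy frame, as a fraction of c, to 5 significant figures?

u ≈ 0.95771c

Compose boost 2: (0.8545 + 0.5682)/(1 + 0.8545×0.5682) = 1.4227/1.485527 = 0.95771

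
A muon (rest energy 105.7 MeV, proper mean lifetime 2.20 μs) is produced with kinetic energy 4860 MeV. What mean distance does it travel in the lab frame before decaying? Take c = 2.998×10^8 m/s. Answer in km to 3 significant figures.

γ = 1 + K/(m₀c²) = 1 + 4860/105.7 = 46.979
β = √(1 − 1/γ²) = 0.99977
Dilated lifetime: γτ₀ = 46.979 × 2.20 μs = 103.35 μs
d = βc·γτ₀ = 0.99977 × (2.998×10^8 m/s) × 0.00010335 s = 31.0 km

d ≈ 31.0 km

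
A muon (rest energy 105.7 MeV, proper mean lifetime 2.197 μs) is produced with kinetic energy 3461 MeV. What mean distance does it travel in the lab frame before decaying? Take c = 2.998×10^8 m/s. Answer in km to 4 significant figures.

d ≈ 22.22 km

γ = 1 + K/(m₀c²) = 1 + 3461/105.7 = 33.7436
β = √(1 − 1/γ²) = 0.999561
Dilated lifetime: γτ₀ = 33.7436 × 2.197 μs = 74.1347 μs
d = βc·γτ₀ = 0.999561 × (2.998×10^8 m/s) × 7.41347×10^-5 s = 22.22 km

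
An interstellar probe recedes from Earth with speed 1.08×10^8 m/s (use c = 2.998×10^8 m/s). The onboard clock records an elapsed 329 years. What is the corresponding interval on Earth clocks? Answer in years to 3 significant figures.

Δt ≈ 353 years

β = v/c = 1.08×10^8 / 2.998×10^8 = 0.36024
γ = 1/√(1 − 0.36024²) = 1.0720
Time dilation: Δt = γτ₀ = 1.0720 × 329 years = 353 years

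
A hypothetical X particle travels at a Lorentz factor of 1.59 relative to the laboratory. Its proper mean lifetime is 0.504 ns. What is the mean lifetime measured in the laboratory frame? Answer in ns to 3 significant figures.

γ = 1.59 (given)
Time dilation: Δt = γτ₀ = 1.59 × 0.504 ns = 0.801 ns

Δt ≈ 0.801 ns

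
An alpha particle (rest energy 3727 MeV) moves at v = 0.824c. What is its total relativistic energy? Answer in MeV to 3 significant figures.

E ≈ 6580 MeV

γ = 1/√(1 − 0.824²) = 1.7649
E = γm₀c² = 1.7649 × 3727 MeV = 6580 MeV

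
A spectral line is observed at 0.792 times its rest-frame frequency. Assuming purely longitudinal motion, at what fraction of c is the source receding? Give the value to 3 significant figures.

β ≈ 0.229

f_obs/f_src = √((1−β)/(1+β)) = 0.792  ⇒  (1−β)/(1+β) = 0.62726
β = |1 − D²|/(1 + D²) = |1 − 0.62726|/(1 + 0.62726) = 0.229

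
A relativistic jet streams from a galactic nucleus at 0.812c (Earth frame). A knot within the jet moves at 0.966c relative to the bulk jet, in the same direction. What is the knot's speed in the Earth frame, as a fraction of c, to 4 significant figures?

Relativistic velocity addition: u = (u' + v)/(1 + u'v/c²)
= (0.966 + 0.812)/(1 + 0.966×0.812) = 1.778/1.78439 = 0.9964

u ≈ 0.9964c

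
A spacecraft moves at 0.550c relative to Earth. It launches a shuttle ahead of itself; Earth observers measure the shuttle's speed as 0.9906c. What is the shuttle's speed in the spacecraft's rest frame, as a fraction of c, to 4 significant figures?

Inverse velocity addition: u' = (u − v)/(1 − uv/c²)
= (0.9906 − 0.550)/(1 − 0.9906×0.550) = 0.4406/0.455170 = 0.9680

u' ≈ 0.9680c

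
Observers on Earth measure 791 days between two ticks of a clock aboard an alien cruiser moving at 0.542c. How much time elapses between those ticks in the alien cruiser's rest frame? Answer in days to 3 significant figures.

τ₀ ≈ 665 days

γ = 1/√(1 − 0.542²) = 1.1899
Proper time: τ₀ = Δt/γ = 791/1.1899 = 665 days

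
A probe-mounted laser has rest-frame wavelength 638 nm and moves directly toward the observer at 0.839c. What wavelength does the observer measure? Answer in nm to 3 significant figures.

λ_obs ≈ 189 nm

Relativistic Doppler: λ_obs = λ_src √((1−β)/(1+β))
= 638 × √(0.16100/1.8390) = 638 × 0.29588 = 189 nm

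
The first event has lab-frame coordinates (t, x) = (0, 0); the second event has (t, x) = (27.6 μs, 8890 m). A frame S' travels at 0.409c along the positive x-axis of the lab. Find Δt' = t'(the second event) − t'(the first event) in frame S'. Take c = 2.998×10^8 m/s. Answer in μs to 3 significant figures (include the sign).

Δt' ≈ 17.0 μs

γ = 1/√(1 − 0.409²) = 1.0958
Δt' = γ(Δt − vΔx/c²) = 1.0958 × (27.6 μs − 0.409×8890 m / (2.998×10^8 m/s))
= 1.0958 × (15.472 μs) = 17.0 μs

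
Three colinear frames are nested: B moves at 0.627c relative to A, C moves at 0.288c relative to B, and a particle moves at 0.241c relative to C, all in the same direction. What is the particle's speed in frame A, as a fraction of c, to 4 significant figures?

Compose boost 2: (0.288 + 0.627)/(1 + 0.288×0.627) = 0.9150/1.18058 = 0.775045
Compose boost 3: (0.241 + 0.775045)/(1 + 0.241×0.775045) = 1.01605/1.18679 = 0.8561

u ≈ 0.8561c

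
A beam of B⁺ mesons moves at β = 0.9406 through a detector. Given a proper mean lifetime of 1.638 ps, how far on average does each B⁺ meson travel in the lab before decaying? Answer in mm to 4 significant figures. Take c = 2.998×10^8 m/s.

d ≈ 1.360 mm

γ = 1/√(1 − 0.9406²) = 2.94536
Dilated lifetime: Δt = γτ₀ = 2.94536 × 1.638 ps = 4.82450 ps
d = vΔt = 0.9406c × 4.82450 ps = 2.81992×10^8 m/s × 4.82450×10^-12 s = 1.360 mm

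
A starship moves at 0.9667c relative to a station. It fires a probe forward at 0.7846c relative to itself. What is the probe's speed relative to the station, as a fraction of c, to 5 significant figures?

Relativistic velocity addition: u = (u' + v)/(1 + u'v/c²)
= (0.7846 + 0.9667)/(1 + 0.7846×0.9667) = 1.7513/1.758473 = 0.99592

u ≈ 0.99592c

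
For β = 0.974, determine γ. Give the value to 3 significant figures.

γ ≈ 4.41

γ = 1/√(1 − β²) = 1/√(1 − 0.974²) = 1/√(0.051324) = 4.41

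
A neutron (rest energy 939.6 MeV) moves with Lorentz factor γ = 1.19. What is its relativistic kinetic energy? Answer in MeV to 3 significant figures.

K ≈ 179 MeV

γ = 1.19 (given)
K = (γ − 1)m₀c² = (1.19 − 1) × 939.6 MeV = 0.19000 × 939.6 MeV = 179 MeV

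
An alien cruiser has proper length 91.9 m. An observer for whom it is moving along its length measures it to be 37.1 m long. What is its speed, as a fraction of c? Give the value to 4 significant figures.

γ = L₀/L = 91.9/37.1 = 2.47709
β = √(1 − 1/γ²) = 0.9149

β ≈ 0.9149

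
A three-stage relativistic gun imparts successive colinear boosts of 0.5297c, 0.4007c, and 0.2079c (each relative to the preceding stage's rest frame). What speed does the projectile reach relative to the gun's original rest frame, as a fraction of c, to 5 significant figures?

Compose boost 2: (0.4007 + 0.5297)/(1 + 0.4007×0.5297) = 0.93040/1.212251 = 0.7674980
Compose boost 3: (0.2079 + 0.7674980)/(1 + 0.2079×0.7674980) = 0.9753980/1.159563 = 0.84118

u ≈ 0.84118c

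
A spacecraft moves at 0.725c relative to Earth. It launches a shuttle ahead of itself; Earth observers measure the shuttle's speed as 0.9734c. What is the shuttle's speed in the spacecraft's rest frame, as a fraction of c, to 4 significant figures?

Inverse velocity addition: u' = (u − v)/(1 − uv/c²)
= (0.9734 − 0.725)/(1 − 0.9734×0.725) = 0.2484/0.294285 = 0.8441

u' ≈ 0.8441c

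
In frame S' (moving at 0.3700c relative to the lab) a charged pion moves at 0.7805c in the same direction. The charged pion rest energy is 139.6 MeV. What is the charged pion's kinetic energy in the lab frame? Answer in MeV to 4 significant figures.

K ≈ 170.2 MeV

u_lab = (0.7805 + 0.3700)/(1 + 0.7805×0.3700) = 0.8927013
γ = 1/√(1 − 0.8927013²) = 2.21902
K = (γ − 1)m₀c² = (2.21902 − 1) × 139.6 = 1.21902 × 139.6 = 170.2 MeV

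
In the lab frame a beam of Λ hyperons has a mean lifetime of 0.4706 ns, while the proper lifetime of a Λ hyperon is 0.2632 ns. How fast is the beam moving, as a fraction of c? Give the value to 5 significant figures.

γ = Δt/τ₀ = 0.4706/0.2632 = 1.787994
β = √(1 − 1/γ²) = √(1 − 1/1.787994²) = 0.82897

β ≈ 0.82897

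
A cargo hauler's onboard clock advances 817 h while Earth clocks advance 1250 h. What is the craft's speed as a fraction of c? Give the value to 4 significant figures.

β ≈ 0.7568

γ = Δt/τ₀ = 1250/817 = 1.52999
β = √(1 − 1/γ²) = √(1 − 1/1.52999²) = 0.7568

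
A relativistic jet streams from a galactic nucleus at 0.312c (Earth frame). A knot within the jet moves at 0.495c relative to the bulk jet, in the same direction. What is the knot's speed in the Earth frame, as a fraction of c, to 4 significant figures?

u ≈ 0.6990c

Relativistic velocity addition: u = (u' + v)/(1 + u'v/c²)
= (0.495 + 0.312)/(1 + 0.495×0.312) = 0.8070/1.15444 = 0.6990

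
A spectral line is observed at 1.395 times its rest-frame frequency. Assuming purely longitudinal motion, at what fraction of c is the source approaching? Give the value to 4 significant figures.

β ≈ 0.3211

f_obs/f_src = √((1+β)/(1−β)) = 1.395  ⇒  (1+β)/(1−β) = 1.94603
β = |1 − D²|/(1 + D²) = |1 − 1.94603|/(1 + 1.94603) = 0.3211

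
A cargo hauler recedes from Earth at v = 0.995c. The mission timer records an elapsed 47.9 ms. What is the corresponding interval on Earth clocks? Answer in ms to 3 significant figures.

γ = 1/√(1 − 0.995²) = 10.013
Time dilation: Δt = γτ₀ = 10.013 × 47.9 ms = 480 ms

Δt ≈ 480 ms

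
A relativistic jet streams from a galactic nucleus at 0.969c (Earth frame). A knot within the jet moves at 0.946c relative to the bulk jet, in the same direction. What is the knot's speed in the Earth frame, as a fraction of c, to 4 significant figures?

u ≈ 0.9991c

Relativistic velocity addition: u = (u' + v)/(1 + u'v/c²)
= (0.946 + 0.969)/(1 + 0.946×0.969) = 1.915/1.91667 = 0.9991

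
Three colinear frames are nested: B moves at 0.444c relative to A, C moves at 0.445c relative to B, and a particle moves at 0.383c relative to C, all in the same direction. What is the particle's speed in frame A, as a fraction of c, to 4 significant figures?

Compose boost 2: (0.445 + 0.444)/(1 + 0.445×0.444) = 0.8890/1.19758 = 0.742330
Compose boost 3: (0.383 + 0.742330)/(1 + 0.383×0.742330) = 1.12533/1.28431 = 0.8762

u ≈ 0.8762c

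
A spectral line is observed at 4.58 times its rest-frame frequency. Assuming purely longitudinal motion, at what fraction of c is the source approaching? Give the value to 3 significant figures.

β ≈ 0.909

f_obs/f_src = √((1+β)/(1−β)) = 4.58  ⇒  (1+β)/(1−β) = 20.976
β = |1 − D²|/(1 + D²) = |1 − 20.976|/(1 + 20.976) = 0.909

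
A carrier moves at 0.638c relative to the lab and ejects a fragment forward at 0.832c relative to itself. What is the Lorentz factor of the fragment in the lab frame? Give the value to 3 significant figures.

γ ≈ 3.58

u_lab = (0.832 + 0.638)/(1 + 0.832×0.638) = 1.470/1.53082 = 0.960272
γ = 1/√(1 − 0.960272²) = 3.58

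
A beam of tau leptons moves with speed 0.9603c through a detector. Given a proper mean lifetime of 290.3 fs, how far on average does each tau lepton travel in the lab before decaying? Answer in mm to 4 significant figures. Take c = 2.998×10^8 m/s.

d ≈ 0.2996 mm

γ = 1/√(1 − 0.9603²) = 3.58462
Dilated lifetime: Δt = γτ₀ = 3.58462 × 290.3 fs = 1040.62 fs
d = vΔt = 0.9603c × 1040.62 fs = 2.87898×10^8 m/s × 1.04062×10^-12 s = 0.2996 mm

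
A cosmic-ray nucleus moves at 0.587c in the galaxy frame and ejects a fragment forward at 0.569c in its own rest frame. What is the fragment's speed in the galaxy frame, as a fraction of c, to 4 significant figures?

u ≈ 0.8666c

Compose boost 2: (0.569 + 0.587)/(1 + 0.569×0.587) = 1.156/1.33400 = 0.8666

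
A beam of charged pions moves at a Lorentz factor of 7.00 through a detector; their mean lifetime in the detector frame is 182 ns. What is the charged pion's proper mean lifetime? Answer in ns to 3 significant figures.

τ₀ ≈ 26.0 ns

γ = 7.00 (given)
Proper time: τ₀ = Δt/γ = 182/7.00 = 26.0 ns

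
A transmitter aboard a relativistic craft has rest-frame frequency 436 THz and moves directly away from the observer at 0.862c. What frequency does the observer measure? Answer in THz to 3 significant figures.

f_obs ≈ 119 THz

Relativistic Doppler: f_obs = f_src √((1−β)/(1+β))
= 436 × √(0.13800/1.8620) = 436 × 0.27224 = 119 THz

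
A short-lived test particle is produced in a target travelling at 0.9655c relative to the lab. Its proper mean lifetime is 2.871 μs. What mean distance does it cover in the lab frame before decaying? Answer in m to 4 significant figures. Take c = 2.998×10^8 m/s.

d ≈ 3191 m

γ = 1/√(1 − 0.9655²) = 3.84020
Dilated lifetime: Δt = γτ₀ = 3.84020 × 2.871 μs = 11.0252 μs
d = vΔt = 0.9655c × 11.0252 μs = 2.89457×10^8 m/s × 1.10252×10^-5 s = 3191 m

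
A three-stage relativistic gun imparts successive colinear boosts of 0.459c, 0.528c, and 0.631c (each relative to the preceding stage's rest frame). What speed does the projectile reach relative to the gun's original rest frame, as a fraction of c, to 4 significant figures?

u ≈ 0.9495c

Compose boost 2: (0.528 + 0.459)/(1 + 0.528×0.459) = 0.9870/1.24235 = 0.794461
Compose boost 3: (0.631 + 0.794461)/(1 + 0.631×0.794461) = 1.42546/1.50130 = 0.9495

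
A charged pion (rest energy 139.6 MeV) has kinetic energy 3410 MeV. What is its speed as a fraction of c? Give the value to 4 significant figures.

β ≈ 0.9992

γ = 1 + K/(m₀c²) = 1 + 3410/139.6 = 25.4269
β = √(1 − 1/γ²) = 0.9992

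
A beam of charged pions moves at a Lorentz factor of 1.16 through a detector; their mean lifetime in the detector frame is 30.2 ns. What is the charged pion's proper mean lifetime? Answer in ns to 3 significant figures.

γ = 1.16 (given)
Proper time: τ₀ = Δt/γ = 30.2/1.16 = 26.0 ns

τ₀ ≈ 26.0 ns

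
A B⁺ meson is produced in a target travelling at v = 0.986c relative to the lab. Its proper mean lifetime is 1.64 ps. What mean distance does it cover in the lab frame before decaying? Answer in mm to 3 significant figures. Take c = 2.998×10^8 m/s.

d ≈ 2.91 mm

γ = 1/√(1 − 0.986²) = 5.9972
Dilated lifetime: Δt = γτ₀ = 5.9972 × 1.64 ps = 9.8354 ps
d = vΔt = 0.986c × 9.8354 ps = 2.9560×10^8 m/s × 9.8354×10^-12 s = 2.91 mm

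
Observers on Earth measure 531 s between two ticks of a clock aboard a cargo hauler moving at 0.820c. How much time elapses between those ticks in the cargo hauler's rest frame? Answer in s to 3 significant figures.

τ₀ ≈ 304 s

γ = 1/√(1 − 0.820²) = 1.7471
Proper time: τ₀ = Δt/γ = 531/1.7471 = 304 s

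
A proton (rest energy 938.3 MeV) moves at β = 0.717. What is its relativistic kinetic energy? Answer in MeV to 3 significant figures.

K ≈ 408 MeV

γ = 1/√(1 − 0.717²) = 1.4346
K = (γ − 1)m₀c² = (1.4346 − 1) × 938.3 MeV = 0.43457 × 938.3 MeV = 408 MeV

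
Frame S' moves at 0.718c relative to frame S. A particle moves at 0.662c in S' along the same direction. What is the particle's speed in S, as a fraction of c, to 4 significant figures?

u ≈ 0.9354c

Relativistic velocity addition: u = (u' + v)/(1 + u'v/c²)
= (0.662 + 0.718)/(1 + 0.662×0.718) = 1.380/1.47532 = 0.9354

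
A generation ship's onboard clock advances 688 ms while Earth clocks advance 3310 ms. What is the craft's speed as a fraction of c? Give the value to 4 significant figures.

γ = Δt/τ₀ = 3310/688 = 4.81105
β = √(1 − 1/γ²) = √(1 − 1/4.81105²) = 0.9782

β ≈ 0.9782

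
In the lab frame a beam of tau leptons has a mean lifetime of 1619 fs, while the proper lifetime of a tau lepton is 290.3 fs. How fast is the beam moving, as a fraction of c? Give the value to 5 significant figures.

β ≈ 0.98379

γ = Δt/τ₀ = 1619/290.3 = 5.576989
β = √(1 − 1/γ²) = √(1 − 1/5.576989²) = 0.98379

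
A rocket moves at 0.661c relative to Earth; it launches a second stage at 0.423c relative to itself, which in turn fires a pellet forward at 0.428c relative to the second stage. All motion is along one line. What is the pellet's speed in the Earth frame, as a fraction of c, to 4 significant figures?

u ≈ 0.9358c

Compose boost 2: (0.423 + 0.661)/(1 + 0.423×0.661) = 1.084/1.27960 = 0.847138
Compose boost 3: (0.428 + 0.847138)/(1 + 0.428×0.847138) = 1.27514/1.36257 = 0.9358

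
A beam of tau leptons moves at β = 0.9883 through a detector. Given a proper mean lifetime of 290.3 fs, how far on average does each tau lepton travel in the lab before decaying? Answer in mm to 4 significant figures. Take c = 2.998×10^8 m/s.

γ = 1/√(1 − 0.9883²) = 6.55641
Dilated lifetime: Δt = γτ₀ = 6.55641 × 290.3 fs = 1903.33 fs
d = vΔt = 0.9883c × 1903.33 fs = 2.96292×10^8 m/s × 1.90333×10^-12 s = 0.5639 mm

d ≈ 0.5639 mm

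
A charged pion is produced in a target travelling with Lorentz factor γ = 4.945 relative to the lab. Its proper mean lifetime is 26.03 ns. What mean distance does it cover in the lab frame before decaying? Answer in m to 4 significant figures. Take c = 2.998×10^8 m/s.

β = √(1 − 1/γ²) = √(1 − 1/4.945²) = 0.979339
Dilated lifetime: Δt = γτ₀ = 4.945 × 26.03 ns = 128.718 ns
d = vΔt = 0.979339c × 128.718 ns = 2.93606×10^8 m/s × 1.28718×10^-7 s = 37.79 m

d ≈ 37.79 m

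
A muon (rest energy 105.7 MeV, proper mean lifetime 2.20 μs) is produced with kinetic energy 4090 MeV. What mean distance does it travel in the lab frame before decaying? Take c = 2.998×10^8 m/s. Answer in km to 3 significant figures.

d ≈ 26.2 km

γ = 1 + K/(m₀c²) = 1 + 4090/105.7 = 39.694
β = √(1 − 1/γ²) = 0.99968
Dilated lifetime: γτ₀ = 39.694 × 2.20 μs = 87.328 μs
d = βc·γτ₀ = 0.99968 × (2.998×10^8 m/s) × 8.7328×10^-5 s = 26.2 km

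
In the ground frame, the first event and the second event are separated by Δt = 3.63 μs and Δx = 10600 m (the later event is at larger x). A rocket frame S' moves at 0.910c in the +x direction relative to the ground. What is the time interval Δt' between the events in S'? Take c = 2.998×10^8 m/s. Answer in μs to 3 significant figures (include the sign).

Δt' ≈ -68.8 μs

γ = 1/√(1 − 0.910²) = 2.4119
Δt' = γ(Δt − vΔx/c²) = 2.4119 × (3.63 μs − 0.910×10600 m / (2.998×10^8 m/s))
= 2.4119 × (-28.545 μs) = -68.8 μs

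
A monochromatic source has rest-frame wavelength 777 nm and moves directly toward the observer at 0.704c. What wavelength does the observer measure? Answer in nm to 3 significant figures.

Relativistic Doppler: λ_obs = λ_src √((1−β)/(1+β))
= 777 × √(0.29600/1.7040) = 777 × 0.41678 = 324 nm

λ_obs ≈ 324 nm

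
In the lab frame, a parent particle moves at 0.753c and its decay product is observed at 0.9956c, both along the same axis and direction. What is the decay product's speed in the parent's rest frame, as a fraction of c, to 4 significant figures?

Inverse velocity addition: u' = (u − v)/(1 − uv/c²)
= (0.9956 − 0.753)/(1 − 0.9956×0.753) = 0.2426/0.250313 = 0.9692

u' ≈ 0.9692c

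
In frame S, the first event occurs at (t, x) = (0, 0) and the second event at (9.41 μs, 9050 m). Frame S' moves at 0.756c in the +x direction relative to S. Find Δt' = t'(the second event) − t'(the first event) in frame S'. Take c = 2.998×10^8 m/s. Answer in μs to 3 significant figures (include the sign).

Δt' ≈ -20.5 μs

γ = 1/√(1 − 0.756²) = 1.5277
Δt' = γ(Δt − vΔx/c²) = 1.5277 × (9.41 μs − 0.756×9050 m / (2.998×10^8 m/s))
= 1.5277 × (-13.411 μs) = -20.5 μs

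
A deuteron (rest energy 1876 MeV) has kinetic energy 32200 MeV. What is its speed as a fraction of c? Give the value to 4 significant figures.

β ≈ 0.9985

γ = 1 + K/(m₀c²) = 1 + 32200/1876 = 18.1642
β = √(1 − 1/γ²) = 0.9985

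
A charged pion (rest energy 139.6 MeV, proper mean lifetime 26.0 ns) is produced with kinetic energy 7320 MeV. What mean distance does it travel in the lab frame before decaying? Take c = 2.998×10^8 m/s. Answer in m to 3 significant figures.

γ = 1 + K/(m₀c²) = 1 + 7320/139.6 = 53.436
β = √(1 − 1/γ²) = 0.99982
Dilated lifetime: γτ₀ = 53.436 × 26.0 ns = 1389.3 ns
d = βc·γτ₀ = 0.99982 × (2.998×10^8 m/s) × 1.3893×10^-6 s = 416 m

d ≈ 416 m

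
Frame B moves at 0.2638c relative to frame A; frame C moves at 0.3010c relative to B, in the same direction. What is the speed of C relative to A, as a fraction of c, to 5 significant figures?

u ≈ 0.52325c

Compose boost 2: (0.3010 + 0.2638)/(1 + 0.3010×0.2638) = 0.56480/1.079404 = 0.52325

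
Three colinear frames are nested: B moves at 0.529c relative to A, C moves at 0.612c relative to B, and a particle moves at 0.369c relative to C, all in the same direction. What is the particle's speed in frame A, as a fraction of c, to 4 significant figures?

u ≈ 0.9339c

Compose boost 2: (0.612 + 0.529)/(1 + 0.612×0.529) = 1.141/1.32375 = 0.861947
Compose boost 3: (0.369 + 0.861947)/(1 + 0.369×0.861947) = 1.23095/1.31806 = 0.9339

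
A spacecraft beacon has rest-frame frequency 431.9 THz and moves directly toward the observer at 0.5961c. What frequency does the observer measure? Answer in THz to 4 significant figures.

Relativistic Doppler: f_obs = f_src √((1+β)/(1−β))
= 431.9 × √(1.59610/0.403900) = 431.9 × 1.98789 = 858.6 THz

f_obs ≈ 858.6 THz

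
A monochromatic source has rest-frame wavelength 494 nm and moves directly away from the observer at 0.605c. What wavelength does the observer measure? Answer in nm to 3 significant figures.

Relativistic Doppler: λ_obs = λ_src √((1+β)/(1−β))
= 494 × √(1.6050/0.39500) = 494 × 2.0158 = 996 nm

λ_obs ≈ 996 nm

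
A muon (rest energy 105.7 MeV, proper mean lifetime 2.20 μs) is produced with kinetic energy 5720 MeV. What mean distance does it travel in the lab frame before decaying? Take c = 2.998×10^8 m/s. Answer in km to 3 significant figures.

γ = 1 + K/(m₀c²) = 1 + 5720/105.7 = 55.115
β = √(1 − 1/γ²) = 0.99984
Dilated lifetime: γτ₀ = 55.115 × 2.20 μs = 121.25 μs
d = βc·γτ₀ = 0.99984 × (2.998×10^8 m/s) × 0.00012125 s = 36.3 km

d ≈ 36.3 km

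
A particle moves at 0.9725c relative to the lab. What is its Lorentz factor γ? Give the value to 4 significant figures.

γ = 1/√(1 − β²) = 1/√(1 − 0.9725²) = 1/√(0.0542437) = 4.294

γ ≈ 4.294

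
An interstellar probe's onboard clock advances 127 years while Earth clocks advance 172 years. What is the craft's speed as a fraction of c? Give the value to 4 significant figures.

β ≈ 0.6744

γ = Δt/τ₀ = 172/127 = 1.35433
β = √(1 − 1/γ²) = √(1 − 1/1.35433²) = 0.6744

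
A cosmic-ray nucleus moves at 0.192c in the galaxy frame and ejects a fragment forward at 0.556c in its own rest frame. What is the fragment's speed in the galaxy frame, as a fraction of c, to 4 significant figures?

Compose boost 2: (0.556 + 0.192)/(1 + 0.556×0.192) = 0.7480/1.10675 = 0.6759

u ≈ 0.6759c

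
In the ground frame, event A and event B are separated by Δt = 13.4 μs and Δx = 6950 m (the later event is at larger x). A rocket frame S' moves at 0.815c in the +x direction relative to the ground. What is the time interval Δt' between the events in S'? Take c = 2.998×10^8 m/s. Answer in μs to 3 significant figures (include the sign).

Δt' ≈ -9.48 μs

γ = 1/√(1 − 0.815²) = 1.7257
Δt' = γ(Δt − vΔx/c²) = 1.7257 × (13.4 μs − 0.815×6950 m / (2.998×10^8 m/s))
= 1.7257 × (-5.4934 μs) = -9.48 μs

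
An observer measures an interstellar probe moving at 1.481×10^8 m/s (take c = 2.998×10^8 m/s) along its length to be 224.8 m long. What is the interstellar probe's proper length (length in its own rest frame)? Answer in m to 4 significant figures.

L₀ ≈ 258.6 m

β = v/c = 1.481×10^8 / 2.998×10^8 = 0.493996
γ = 1/√(1 − 0.493996²) = 1.15013
L₀ = γL = 1.15013 × 224.8 = 258.6 m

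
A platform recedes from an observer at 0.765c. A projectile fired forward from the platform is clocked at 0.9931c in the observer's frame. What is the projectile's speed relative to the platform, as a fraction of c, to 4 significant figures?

u' ≈ 0.9493c

Inverse velocity addition: u' = (u − v)/(1 − uv/c²)
= (0.9931 − 0.765)/(1 − 0.9931×0.765) = 0.2281/0.240278 = 0.9493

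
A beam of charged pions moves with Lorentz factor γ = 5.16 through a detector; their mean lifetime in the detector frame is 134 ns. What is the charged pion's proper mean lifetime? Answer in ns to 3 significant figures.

τ₀ ≈ 26.0 ns

γ = 5.16 (given)
Proper time: τ₀ = Δt/γ = 134/5.16 = 26.0 ns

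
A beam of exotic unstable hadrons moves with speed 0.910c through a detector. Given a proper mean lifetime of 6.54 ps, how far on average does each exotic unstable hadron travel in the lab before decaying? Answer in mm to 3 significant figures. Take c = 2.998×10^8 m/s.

γ = 1/√(1 − 0.910²) = 2.4119
Dilated lifetime: Δt = γτ₀ = 2.4119 × 6.54 ps = 15.774 ps
d = vΔt = 0.910c × 15.774 ps = 2.7282×10^8 m/s × 1.5774×10^-11 s = 4.30 mm

d ≈ 4.30 mm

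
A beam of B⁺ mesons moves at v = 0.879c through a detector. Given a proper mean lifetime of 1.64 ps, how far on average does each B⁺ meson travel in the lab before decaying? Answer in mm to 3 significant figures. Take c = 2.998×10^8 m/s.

γ = 1/√(1 − 0.879²) = 2.0972
Dilated lifetime: Δt = γτ₀ = 2.0972 × 1.64 ps = 3.4394 ps
d = vΔt = 0.879c × 3.4394 ps = 2.6352×10^8 m/s × 3.4394×10^-12 s = 0.906 mm

d ≈ 0.906 mm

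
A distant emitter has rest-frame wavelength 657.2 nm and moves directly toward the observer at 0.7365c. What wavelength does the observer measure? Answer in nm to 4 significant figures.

Relativistic Doppler: λ_obs = λ_src √((1−β)/(1+β))
= 657.2 × √(0.263500/1.73650) = 657.2 × 0.389541 = 256.0 nm

λ_obs ≈ 256.0 nm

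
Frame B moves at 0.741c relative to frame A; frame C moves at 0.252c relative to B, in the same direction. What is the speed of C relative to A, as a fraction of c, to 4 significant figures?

Compose boost 2: (0.252 + 0.741)/(1 + 0.252×0.741) = 0.9930/1.18673 = 0.8368

u ≈ 0.8368c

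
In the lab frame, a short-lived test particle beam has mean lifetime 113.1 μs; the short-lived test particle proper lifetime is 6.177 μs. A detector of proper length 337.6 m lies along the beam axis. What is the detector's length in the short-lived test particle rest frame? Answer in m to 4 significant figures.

L ≈ 18.44 m

Time dilation ⇒ γ = Δt/τ₀ = 113.1/6.177 = 18.3099
Length contraction: L = L₀/γ = 337.6/18.3099 = 18.44 m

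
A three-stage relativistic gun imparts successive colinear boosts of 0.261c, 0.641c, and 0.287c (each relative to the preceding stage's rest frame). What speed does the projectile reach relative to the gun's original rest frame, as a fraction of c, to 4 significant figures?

Compose boost 2: (0.641 + 0.261)/(1 + 0.641×0.261) = 0.9020/1.16730 = 0.772723
Compose boost 3: (0.287 + 0.772723)/(1 + 0.287×0.772723) = 1.05972/1.22177 = 0.8674

u ≈ 0.8674c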